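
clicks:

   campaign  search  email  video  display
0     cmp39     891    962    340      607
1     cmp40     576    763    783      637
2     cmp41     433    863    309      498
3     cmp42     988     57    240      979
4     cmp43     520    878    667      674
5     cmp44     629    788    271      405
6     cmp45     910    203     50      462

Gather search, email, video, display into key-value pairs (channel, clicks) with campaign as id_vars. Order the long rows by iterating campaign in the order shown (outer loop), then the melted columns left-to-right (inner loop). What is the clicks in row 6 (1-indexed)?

28 rows total (7 × 4). Row 6: index ⌊(6-1)/4⌋ = 1 into campaign → cmp40; (6-1) mod 4 = 1 into the melted columns → email.
So row 6 is (cmp40, email, 763); clicks = 763.

763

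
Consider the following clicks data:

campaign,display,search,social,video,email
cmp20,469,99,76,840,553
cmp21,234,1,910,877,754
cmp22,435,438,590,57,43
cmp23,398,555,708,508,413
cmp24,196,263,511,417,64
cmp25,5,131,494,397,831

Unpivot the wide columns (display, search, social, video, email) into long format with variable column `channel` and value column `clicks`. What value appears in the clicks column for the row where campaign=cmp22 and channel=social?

Unpivoting turns each (campaign, wide-column) pair into one long row.
The wide cell at row cmp22, column social holds 590, so the long row (cmp22, social) has clicks=590.

590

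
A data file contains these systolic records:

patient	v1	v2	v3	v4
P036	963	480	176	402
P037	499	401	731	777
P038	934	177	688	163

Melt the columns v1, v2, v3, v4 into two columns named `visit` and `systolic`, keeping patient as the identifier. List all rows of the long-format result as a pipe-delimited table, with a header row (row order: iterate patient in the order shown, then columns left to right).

Each (patient, column) pair becomes one row: 3 × 4 = 12 rows.
For example, (P036, v1) → systolic=963.

| patient | visit | systolic |
| P036 | v1 | 963 |
| P036 | v2 | 480 |
| P036 | v3 | 176 |
| P036 | v4 | 402 |
| P037 | v1 | 499 |
| P037 | v2 | 401 |
| P037 | v3 | 731 |
| P037 | v4 | 777 |
| P038 | v1 | 934 |
| P038 | v2 | 177 |
| P038 | v3 | 688 |
| P038 | v4 | 163 |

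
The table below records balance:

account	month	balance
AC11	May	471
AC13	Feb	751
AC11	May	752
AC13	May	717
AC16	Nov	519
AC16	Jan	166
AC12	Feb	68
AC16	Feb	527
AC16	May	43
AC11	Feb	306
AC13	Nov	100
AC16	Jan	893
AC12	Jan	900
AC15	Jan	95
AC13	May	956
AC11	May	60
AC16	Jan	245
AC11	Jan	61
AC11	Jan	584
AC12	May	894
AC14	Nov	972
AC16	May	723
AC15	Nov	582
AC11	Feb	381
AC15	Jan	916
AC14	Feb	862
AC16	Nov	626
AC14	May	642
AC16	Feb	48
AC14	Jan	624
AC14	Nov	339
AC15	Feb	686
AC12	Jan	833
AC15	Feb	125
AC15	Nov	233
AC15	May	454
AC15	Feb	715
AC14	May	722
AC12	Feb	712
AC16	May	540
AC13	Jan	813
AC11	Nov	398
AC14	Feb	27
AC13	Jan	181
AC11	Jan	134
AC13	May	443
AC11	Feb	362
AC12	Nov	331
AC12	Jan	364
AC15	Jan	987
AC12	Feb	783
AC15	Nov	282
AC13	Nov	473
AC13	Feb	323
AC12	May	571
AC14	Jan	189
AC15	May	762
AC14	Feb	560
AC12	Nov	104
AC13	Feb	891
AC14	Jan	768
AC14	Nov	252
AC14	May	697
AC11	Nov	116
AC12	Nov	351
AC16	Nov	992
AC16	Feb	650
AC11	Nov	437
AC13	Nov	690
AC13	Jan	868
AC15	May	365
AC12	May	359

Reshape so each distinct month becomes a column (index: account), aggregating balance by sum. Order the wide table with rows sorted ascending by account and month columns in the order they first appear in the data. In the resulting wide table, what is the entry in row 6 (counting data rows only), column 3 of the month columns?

2137

With rows sorted ascending by account, row 6 is account=AC16. month columns in first-appearance order: May, Feb, Nov, Jan; column 3 is Nov.
Long rows with account=AC16, month=Nov: 519 + 626 + 992 = 2137.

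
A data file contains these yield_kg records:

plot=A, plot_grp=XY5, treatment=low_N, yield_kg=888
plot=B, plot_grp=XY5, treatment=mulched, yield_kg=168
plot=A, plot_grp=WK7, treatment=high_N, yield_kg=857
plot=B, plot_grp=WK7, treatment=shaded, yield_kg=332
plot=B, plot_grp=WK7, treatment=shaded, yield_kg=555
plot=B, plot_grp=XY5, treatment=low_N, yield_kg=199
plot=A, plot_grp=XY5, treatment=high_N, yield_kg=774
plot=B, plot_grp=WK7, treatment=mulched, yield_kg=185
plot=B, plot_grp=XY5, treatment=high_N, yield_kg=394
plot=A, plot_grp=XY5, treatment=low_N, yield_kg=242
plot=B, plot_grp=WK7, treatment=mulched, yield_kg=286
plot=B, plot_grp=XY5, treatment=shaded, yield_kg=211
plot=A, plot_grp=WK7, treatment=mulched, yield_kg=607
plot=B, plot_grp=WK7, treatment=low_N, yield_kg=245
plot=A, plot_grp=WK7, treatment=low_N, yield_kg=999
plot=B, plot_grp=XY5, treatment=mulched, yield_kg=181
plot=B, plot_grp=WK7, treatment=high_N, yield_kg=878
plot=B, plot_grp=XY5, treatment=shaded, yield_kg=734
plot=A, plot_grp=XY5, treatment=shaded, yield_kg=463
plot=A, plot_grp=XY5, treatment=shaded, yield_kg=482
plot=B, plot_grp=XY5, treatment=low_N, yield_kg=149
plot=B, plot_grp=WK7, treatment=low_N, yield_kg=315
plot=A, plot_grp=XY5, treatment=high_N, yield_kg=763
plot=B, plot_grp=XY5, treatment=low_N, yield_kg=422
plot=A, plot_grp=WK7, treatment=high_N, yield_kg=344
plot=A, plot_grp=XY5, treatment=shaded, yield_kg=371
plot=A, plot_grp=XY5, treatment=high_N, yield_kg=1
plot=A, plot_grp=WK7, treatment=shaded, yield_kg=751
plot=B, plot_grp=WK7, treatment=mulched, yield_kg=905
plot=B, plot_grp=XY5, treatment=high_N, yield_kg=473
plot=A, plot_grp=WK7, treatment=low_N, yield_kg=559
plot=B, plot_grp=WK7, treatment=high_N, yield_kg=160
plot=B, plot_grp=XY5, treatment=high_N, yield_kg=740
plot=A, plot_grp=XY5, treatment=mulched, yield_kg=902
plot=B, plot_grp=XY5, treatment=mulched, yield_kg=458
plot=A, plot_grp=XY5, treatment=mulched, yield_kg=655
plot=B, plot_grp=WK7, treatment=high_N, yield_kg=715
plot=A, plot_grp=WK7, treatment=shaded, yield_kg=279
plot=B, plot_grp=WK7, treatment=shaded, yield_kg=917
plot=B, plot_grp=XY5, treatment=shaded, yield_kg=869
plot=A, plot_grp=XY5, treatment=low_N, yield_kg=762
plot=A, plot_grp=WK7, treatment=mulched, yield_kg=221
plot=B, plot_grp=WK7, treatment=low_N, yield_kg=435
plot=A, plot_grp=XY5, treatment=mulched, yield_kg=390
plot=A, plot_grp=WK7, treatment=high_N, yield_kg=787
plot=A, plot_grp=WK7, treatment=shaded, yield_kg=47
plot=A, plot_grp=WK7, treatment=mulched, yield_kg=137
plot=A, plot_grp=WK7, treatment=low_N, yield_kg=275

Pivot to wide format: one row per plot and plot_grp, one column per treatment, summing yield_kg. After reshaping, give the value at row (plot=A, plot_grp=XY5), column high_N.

Rows with plot=A, plot_grp=XY5 and treatment=high_N: yield_kg values are 774, 763, 1.
774 + 763 + 1 = 1538.

1538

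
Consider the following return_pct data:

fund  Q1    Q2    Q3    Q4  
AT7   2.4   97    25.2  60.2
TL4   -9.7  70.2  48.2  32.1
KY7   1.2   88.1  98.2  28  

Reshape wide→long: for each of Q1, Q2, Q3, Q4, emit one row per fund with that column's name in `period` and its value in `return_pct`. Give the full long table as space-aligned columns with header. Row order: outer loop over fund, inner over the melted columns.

fund  period  return_pct
AT7   Q1      2.4       
AT7   Q2      97        
AT7   Q3      25.2      
AT7   Q4      60.2      
TL4   Q1      -9.7      
TL4   Q2      70.2      
TL4   Q3      48.2      
TL4   Q4      32.1      
KY7   Q1      1.2       
KY7   Q2      88.1      
KY7   Q3      98.2      
KY7   Q4      28        

Each (fund, column) pair becomes one row: 3 × 4 = 12 rows.
For example, (AT7, Q1) → return_pct=2.4.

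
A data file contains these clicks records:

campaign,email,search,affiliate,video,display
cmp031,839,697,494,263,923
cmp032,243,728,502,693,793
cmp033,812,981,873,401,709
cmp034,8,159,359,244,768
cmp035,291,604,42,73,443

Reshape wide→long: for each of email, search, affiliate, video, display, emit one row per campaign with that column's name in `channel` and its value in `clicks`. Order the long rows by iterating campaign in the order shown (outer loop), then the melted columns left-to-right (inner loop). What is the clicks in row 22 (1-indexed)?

25 rows total (5 × 5). Row 22: index ⌊(22-1)/5⌋ = 4 into campaign → cmp035; (22-1) mod 5 = 1 into the melted columns → search.
So row 22 is (cmp035, search, 604); clicks = 604.

604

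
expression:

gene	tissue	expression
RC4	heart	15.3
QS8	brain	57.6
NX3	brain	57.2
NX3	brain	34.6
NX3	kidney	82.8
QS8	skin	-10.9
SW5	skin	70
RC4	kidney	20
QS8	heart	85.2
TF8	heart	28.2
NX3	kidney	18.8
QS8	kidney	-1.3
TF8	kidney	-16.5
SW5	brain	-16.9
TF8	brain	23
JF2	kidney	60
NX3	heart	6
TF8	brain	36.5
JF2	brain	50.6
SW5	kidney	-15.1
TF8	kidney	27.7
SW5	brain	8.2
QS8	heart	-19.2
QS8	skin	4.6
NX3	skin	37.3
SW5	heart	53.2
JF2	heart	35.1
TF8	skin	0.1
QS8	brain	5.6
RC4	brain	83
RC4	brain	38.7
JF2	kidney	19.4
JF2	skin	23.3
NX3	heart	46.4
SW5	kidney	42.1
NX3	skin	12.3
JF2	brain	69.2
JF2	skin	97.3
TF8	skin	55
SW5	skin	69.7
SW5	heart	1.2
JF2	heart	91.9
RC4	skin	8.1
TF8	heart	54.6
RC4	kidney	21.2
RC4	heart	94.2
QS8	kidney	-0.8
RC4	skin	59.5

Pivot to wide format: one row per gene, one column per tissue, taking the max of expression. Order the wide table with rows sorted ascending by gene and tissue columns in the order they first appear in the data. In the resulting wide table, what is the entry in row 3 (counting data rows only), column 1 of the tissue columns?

85.2

With rows sorted ascending by gene, row 3 is gene=QS8. tissue columns in first-appearance order: heart, brain, kidney, skin; column 1 is heart.
Long rows with gene=QS8, tissue=heart: max(85.2, -19.2) = 85.2.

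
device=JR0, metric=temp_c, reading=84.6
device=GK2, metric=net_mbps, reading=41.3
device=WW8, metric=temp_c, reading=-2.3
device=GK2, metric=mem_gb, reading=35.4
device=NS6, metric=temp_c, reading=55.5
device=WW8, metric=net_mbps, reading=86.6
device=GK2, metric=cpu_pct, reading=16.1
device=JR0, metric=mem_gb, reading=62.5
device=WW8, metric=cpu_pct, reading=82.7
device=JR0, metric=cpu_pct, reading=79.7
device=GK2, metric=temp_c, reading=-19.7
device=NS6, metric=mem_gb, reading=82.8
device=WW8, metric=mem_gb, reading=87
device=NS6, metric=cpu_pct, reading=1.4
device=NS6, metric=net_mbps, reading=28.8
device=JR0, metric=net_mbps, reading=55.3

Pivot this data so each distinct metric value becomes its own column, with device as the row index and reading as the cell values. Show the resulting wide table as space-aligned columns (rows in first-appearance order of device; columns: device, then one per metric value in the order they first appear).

Columns: device plus the 4 distinct metric values (temp_c, net_mbps, mem_gb, cpu_pct).
For example, row JR0 column temp_c takes reading=84.6 from the long row (JR0, temp_c).

device  temp_c  net_mbps  mem_gb  cpu_pct
JR0     84.6    55.3      62.5    79.7   
GK2     -19.7   41.3      35.4    16.1   
WW8     -2.3    86.6      87      82.7   
NS6     55.5    28.8      82.8    1.4    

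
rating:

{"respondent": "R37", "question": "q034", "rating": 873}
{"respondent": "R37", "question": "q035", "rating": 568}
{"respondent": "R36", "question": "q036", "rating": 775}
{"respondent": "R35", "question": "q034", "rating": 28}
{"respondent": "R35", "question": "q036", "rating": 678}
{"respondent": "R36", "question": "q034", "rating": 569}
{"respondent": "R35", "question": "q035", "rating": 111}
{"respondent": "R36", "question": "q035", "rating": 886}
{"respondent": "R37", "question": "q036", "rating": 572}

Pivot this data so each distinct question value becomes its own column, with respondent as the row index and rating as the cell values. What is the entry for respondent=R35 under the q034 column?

Wide layout: rows indexed by respondent, columns are the 3 distinct question values (q034, q035, q036).
Cell (respondent=R35, question=q034) draws from the long row where respondent=R35 and question=q034, which has rating=28.

28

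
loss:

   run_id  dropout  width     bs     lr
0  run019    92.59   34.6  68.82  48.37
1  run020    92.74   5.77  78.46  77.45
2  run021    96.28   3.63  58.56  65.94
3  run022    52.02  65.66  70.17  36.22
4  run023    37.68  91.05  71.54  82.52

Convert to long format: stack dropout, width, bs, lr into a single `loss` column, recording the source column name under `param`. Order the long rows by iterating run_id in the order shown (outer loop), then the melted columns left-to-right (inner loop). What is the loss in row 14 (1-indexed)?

65.66

20 rows total (5 × 4). Row 14: index ⌊(14-1)/4⌋ = 3 into run_id → run022; (14-1) mod 4 = 1 into the melted columns → width.
So row 14 is (run022, width, 65.66); loss = 65.66.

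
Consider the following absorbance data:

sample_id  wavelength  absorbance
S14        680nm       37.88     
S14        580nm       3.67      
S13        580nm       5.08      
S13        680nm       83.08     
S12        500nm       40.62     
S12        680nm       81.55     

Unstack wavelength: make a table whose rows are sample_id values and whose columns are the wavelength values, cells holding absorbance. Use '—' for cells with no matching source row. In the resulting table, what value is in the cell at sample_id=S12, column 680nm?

The long row with sample_id=S12, wavelength=680nm has absorbance=81.55.

81.55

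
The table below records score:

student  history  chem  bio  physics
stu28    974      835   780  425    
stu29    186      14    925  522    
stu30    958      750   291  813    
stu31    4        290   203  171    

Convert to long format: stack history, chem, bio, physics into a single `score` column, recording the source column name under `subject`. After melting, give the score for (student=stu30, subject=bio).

291

Unpivoting turns each (student, wide-column) pair into one long row.
The wide cell at row stu30, column bio holds 291, so the long row (stu30, bio) has score=291.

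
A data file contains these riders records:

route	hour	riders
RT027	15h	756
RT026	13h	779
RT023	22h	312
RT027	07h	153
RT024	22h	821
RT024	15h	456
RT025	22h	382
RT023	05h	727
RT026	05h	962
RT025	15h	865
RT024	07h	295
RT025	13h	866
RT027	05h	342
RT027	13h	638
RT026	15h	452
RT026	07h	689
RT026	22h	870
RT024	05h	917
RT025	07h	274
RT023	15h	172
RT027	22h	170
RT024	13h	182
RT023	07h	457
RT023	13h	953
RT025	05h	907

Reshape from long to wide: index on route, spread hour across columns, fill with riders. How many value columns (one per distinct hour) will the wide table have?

5

5 distinct hour values: 05h, 07h, 13h, 15h, 22h.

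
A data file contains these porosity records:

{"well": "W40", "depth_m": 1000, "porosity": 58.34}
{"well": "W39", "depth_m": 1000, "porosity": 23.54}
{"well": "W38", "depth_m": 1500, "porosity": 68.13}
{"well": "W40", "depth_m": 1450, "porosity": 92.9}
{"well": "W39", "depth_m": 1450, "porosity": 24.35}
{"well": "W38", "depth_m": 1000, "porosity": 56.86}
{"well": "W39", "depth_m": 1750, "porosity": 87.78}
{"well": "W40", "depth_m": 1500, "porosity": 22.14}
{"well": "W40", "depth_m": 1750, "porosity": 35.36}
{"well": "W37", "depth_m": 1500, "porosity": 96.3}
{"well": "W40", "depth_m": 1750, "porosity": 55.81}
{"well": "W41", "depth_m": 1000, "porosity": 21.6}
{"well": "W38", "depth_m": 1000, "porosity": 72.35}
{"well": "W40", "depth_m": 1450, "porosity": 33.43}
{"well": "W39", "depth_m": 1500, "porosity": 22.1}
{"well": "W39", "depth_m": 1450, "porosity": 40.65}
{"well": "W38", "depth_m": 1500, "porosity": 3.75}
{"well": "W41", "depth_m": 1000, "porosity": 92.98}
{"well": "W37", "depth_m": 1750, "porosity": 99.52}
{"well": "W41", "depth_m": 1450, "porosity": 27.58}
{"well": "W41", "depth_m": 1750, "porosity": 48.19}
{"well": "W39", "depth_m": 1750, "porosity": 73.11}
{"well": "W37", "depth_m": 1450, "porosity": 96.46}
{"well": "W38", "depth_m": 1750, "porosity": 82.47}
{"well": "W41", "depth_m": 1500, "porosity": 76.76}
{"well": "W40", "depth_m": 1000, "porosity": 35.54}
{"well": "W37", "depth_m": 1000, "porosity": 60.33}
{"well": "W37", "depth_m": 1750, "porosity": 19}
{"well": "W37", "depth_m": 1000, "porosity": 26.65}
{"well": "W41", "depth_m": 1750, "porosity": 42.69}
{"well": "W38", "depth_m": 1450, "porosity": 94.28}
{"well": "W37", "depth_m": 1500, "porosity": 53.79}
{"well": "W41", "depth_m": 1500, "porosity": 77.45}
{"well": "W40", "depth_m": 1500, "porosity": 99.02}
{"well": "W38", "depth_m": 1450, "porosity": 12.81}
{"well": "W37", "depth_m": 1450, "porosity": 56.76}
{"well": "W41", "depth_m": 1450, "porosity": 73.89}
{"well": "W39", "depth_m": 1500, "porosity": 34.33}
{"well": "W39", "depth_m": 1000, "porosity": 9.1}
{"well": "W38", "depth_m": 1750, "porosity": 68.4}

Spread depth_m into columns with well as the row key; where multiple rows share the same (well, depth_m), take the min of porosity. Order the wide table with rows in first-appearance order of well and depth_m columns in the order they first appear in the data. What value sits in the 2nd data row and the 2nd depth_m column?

With rows in first-appearance order of well, row 2 is well=W39. depth_m columns in first-appearance order: 1000, 1500, 1450, 1750; column 2 is 1500.
Long rows with well=W39, depth_m=1500: min(22.1, 34.33) = 22.1.

22.1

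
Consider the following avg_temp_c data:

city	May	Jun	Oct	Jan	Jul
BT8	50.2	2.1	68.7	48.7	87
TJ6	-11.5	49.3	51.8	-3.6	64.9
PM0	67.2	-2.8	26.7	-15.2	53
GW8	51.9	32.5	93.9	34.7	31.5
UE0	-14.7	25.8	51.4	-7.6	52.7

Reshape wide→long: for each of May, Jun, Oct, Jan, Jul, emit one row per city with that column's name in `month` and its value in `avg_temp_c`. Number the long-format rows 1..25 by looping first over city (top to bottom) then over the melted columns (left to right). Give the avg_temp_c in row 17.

32.5

25 rows total (5 × 5). Row 17: index ⌊(17-1)/5⌋ = 3 into city → GW8; (17-1) mod 5 = 1 into the melted columns → Jun.
So row 17 is (GW8, Jun, 32.5); avg_temp_c = 32.5.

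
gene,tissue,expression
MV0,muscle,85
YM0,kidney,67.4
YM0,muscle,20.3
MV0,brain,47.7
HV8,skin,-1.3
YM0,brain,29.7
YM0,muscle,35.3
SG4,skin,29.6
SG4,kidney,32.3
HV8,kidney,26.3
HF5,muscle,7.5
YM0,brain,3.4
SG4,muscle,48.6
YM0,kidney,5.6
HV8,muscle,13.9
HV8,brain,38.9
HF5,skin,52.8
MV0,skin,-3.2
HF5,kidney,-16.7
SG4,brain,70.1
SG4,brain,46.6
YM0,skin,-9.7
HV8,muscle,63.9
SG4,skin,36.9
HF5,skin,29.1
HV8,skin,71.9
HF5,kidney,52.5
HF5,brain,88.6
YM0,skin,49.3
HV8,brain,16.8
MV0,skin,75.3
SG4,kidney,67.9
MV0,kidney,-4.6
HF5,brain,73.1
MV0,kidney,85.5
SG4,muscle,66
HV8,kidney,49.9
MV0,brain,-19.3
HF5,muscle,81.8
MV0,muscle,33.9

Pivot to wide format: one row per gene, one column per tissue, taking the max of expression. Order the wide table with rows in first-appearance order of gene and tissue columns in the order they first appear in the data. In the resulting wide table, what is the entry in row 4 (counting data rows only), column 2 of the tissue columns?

67.9

With rows in first-appearance order of gene, row 4 is gene=SG4. tissue columns in first-appearance order: muscle, kidney, brain, skin; column 2 is kidney.
Long rows with gene=SG4, tissue=kidney: max(32.3, 67.9) = 67.9.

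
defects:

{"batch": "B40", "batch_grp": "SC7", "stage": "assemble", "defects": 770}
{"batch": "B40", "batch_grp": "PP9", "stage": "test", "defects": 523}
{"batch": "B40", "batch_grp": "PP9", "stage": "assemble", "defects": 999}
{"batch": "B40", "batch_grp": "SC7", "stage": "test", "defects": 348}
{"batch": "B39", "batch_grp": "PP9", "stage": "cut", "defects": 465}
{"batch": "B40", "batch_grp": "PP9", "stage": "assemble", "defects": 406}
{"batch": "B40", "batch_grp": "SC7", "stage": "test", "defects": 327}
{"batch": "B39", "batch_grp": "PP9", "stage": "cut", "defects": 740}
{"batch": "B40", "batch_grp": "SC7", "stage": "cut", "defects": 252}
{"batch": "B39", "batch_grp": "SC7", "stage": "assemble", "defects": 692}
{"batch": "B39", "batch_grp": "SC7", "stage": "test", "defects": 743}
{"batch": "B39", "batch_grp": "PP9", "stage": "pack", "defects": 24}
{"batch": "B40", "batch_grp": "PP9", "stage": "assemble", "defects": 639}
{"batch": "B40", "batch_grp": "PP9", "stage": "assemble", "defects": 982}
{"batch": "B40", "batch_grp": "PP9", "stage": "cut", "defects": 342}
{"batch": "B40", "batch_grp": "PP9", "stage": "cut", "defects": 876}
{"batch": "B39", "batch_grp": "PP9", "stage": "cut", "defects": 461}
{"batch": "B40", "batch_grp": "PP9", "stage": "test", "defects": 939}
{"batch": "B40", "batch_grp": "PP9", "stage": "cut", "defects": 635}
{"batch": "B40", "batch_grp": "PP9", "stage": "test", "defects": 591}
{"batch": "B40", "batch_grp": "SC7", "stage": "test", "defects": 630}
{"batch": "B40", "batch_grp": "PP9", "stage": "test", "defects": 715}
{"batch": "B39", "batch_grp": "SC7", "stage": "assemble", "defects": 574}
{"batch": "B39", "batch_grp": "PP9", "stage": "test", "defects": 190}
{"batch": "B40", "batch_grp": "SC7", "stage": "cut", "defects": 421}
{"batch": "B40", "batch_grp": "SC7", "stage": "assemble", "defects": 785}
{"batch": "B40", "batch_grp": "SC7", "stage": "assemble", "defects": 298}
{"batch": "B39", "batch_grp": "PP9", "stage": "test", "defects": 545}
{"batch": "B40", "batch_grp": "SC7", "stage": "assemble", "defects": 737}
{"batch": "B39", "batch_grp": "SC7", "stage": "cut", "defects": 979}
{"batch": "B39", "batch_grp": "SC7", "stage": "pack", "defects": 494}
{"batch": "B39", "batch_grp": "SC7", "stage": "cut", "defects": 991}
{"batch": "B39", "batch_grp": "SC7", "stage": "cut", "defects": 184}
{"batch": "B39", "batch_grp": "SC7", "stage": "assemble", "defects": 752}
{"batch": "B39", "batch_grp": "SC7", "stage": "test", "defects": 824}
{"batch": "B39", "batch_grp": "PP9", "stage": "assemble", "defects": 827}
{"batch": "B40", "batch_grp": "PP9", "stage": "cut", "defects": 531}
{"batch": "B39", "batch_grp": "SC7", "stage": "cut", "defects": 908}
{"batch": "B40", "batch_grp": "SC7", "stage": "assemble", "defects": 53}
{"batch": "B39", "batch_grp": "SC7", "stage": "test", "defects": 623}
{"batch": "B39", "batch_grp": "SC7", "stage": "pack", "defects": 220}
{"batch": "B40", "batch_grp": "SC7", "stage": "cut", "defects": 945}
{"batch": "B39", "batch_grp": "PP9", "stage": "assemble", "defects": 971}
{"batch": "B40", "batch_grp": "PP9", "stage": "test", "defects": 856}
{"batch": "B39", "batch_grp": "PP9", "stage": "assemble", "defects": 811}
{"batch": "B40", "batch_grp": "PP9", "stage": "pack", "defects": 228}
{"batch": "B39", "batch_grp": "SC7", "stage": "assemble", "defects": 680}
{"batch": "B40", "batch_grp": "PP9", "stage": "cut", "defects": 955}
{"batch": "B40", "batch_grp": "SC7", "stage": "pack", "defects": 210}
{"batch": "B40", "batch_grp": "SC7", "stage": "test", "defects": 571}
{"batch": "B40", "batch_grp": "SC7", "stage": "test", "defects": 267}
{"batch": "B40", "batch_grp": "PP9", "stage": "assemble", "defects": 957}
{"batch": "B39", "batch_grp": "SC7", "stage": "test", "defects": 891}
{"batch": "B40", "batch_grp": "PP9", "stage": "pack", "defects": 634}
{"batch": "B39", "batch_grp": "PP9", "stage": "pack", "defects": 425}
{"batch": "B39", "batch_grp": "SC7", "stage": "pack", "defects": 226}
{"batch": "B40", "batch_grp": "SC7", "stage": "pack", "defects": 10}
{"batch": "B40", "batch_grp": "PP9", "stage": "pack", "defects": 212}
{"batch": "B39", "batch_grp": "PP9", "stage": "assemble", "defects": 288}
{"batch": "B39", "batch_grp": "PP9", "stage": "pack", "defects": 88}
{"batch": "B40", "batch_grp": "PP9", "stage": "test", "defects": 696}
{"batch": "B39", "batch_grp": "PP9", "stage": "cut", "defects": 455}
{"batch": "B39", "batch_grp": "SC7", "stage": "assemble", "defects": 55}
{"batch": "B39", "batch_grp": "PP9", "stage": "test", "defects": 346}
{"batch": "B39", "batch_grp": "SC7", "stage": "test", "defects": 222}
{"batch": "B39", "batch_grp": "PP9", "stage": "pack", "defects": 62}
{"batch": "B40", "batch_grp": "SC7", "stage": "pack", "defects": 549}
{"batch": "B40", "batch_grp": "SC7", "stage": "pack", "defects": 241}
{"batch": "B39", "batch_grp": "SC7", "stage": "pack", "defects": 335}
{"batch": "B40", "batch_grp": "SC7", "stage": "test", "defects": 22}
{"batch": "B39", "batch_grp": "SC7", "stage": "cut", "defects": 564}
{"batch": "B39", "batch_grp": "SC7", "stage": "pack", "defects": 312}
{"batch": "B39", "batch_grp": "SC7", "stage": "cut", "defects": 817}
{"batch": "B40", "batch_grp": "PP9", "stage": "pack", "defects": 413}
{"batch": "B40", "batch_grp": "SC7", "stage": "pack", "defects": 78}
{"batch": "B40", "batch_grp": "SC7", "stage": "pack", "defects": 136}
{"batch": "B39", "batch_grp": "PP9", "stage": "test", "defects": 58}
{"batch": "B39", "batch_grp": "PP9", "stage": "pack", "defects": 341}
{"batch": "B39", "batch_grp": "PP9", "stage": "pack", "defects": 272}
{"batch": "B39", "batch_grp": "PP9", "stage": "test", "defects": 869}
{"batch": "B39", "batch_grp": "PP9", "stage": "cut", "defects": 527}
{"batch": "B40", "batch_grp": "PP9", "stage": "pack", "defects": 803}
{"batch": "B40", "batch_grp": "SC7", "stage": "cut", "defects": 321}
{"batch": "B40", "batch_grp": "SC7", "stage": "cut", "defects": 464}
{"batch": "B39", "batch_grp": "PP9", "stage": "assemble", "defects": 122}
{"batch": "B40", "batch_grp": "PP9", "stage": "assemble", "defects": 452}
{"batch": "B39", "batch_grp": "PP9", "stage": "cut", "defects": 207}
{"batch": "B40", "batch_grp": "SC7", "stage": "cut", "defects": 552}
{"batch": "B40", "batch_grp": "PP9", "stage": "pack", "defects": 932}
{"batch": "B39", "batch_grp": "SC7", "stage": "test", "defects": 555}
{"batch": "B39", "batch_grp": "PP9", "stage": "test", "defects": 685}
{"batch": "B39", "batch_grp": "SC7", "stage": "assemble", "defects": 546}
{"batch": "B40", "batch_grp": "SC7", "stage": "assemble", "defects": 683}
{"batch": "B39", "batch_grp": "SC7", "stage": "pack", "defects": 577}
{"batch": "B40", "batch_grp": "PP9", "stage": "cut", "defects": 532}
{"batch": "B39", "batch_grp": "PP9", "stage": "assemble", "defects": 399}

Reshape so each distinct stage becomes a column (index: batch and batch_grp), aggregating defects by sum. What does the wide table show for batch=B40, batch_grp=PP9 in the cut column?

Rows with batch=B40, batch_grp=PP9 and stage=cut: defects values are 342, 876, 635, 531, 955, 532.
342 + 876 + 635 + 531 + 955 + 532 = 3871.

3871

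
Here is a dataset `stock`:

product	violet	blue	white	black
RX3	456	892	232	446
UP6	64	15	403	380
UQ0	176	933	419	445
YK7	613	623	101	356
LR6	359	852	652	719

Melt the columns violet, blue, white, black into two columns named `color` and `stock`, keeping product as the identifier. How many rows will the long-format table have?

20

5 product values × 4 melted columns = 20 rows.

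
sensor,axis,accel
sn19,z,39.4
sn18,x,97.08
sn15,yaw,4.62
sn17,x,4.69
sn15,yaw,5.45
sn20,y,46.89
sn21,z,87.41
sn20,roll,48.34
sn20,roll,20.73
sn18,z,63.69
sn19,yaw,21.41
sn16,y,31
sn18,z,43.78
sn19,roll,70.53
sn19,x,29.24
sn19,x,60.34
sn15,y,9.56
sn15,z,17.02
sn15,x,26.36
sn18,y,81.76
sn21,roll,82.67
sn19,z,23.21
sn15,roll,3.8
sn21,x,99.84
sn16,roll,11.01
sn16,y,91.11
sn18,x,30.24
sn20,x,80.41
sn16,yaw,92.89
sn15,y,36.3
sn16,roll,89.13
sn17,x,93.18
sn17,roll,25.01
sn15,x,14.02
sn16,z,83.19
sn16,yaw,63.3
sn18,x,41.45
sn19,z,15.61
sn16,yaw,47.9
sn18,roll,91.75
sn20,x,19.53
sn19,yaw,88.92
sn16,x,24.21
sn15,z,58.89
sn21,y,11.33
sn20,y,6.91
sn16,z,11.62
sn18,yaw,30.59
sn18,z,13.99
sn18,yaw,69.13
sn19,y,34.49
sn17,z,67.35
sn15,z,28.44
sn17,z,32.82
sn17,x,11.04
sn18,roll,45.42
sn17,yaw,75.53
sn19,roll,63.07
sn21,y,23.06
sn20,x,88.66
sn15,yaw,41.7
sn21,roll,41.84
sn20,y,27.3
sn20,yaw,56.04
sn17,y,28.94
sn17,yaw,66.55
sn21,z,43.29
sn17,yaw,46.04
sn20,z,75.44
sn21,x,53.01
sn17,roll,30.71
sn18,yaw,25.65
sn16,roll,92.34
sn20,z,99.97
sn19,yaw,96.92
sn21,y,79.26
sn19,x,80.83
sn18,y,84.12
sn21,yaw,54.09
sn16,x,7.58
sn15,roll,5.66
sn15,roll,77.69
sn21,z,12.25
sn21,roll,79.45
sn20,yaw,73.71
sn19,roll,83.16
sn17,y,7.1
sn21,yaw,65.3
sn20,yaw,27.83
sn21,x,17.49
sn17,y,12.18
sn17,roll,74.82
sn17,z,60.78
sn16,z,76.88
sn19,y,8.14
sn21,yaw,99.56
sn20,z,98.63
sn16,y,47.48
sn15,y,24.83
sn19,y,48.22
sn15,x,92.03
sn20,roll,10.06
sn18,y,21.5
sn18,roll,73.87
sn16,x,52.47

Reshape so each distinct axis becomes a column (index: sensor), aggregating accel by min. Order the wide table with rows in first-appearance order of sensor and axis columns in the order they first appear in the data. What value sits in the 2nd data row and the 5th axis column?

45.42

With rows in first-appearance order of sensor, row 2 is sensor=sn18. axis columns in first-appearance order: z, x, yaw, y, roll; column 5 is roll.
Long rows with sensor=sn18, axis=roll: min(91.75, 45.42, 73.87) = 45.42.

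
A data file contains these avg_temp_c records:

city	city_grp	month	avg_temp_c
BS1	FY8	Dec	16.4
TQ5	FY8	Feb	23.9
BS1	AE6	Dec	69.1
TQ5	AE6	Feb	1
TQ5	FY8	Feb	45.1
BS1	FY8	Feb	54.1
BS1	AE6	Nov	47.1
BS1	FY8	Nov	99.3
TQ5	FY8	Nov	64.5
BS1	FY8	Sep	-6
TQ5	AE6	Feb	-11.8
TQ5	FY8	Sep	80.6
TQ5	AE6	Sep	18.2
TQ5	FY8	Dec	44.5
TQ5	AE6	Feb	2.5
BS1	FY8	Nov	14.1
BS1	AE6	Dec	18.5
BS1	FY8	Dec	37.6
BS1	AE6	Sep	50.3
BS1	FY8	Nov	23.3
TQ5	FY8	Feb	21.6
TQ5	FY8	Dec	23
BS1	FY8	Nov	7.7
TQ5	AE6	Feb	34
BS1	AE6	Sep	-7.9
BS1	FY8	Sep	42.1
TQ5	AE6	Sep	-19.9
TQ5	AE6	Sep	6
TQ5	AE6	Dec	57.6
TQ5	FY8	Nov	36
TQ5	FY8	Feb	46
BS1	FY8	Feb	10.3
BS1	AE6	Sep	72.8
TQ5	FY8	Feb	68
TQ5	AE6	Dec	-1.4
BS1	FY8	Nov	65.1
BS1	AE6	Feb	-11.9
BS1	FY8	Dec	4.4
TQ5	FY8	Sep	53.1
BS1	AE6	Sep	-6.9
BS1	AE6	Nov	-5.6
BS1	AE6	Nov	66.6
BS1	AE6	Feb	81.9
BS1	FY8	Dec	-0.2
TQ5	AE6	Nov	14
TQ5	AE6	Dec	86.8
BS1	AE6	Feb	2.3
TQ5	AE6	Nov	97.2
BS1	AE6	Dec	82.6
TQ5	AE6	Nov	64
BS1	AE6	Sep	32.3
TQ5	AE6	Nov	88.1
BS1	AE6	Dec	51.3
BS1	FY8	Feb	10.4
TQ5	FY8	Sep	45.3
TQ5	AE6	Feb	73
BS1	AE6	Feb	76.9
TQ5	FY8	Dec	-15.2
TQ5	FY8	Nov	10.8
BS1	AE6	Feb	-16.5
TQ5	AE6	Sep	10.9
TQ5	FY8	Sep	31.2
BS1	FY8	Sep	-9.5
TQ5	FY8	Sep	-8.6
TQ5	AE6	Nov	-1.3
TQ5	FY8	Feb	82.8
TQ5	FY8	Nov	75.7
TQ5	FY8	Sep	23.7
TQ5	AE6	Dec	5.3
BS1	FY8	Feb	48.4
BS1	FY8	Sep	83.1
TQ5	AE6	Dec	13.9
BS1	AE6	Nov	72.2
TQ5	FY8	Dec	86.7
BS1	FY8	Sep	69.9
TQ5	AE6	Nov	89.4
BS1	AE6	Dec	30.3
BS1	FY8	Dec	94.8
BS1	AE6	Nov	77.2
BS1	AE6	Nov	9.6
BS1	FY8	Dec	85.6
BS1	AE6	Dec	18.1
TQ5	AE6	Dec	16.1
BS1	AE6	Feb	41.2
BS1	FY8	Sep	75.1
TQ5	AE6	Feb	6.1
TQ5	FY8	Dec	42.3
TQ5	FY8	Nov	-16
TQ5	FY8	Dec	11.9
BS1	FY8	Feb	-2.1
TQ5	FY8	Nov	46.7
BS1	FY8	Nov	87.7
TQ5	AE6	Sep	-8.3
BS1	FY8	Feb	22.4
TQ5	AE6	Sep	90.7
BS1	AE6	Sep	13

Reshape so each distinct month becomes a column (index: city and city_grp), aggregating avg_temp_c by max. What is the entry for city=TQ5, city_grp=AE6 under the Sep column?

Rows with city=TQ5, city_grp=AE6 and month=Sep: avg_temp_c values are 18.2, -19.9, 6, 10.9, -8.3, 90.7.
max(18.2, -19.9, 6, 10.9, -8.3, 90.7) = 90.7.

90.7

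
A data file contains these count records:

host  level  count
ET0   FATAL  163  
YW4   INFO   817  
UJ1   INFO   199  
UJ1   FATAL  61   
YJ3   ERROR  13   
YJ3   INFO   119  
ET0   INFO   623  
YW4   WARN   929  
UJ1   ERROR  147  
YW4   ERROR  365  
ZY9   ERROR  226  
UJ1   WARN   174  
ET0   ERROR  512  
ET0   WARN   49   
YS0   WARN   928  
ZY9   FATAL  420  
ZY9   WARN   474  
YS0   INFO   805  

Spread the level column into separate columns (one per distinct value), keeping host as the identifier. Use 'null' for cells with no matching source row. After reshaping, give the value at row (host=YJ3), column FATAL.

No long-format row has host=YJ3 and level=FATAL, so the cell is null.

null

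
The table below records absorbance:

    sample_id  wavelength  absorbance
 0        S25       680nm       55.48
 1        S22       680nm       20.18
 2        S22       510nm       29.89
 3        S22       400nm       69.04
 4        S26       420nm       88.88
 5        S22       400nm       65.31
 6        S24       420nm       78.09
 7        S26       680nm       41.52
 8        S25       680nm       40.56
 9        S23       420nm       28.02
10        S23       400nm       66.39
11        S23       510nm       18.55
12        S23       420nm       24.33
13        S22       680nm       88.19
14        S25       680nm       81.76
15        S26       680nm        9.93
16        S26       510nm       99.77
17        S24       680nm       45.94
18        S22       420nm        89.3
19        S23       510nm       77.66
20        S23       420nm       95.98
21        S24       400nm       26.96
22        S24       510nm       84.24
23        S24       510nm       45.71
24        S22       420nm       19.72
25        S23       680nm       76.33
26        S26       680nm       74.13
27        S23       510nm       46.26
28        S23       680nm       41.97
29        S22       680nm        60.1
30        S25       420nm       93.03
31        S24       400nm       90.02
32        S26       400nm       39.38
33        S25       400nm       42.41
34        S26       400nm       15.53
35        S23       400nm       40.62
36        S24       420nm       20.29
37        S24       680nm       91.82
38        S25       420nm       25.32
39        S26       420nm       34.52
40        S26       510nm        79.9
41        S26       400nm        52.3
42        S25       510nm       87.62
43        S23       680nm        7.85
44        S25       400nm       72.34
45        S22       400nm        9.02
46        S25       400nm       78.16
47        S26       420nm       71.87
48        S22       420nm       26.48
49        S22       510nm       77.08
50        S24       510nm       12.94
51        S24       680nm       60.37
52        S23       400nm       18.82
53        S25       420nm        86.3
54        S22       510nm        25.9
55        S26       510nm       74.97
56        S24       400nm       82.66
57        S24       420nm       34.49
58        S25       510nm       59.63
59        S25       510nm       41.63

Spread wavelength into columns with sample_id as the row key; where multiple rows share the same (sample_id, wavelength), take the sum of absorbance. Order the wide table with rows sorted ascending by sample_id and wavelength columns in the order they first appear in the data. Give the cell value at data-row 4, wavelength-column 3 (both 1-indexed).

With rows sorted ascending by sample_id, row 4 is sample_id=S25. wavelength columns in first-appearance order: 680nm, 510nm, 400nm, 420nm; column 3 is 400nm.
Long rows with sample_id=S25, wavelength=400nm: 42.41 + 72.34 + 78.16 = 192.91.

192.91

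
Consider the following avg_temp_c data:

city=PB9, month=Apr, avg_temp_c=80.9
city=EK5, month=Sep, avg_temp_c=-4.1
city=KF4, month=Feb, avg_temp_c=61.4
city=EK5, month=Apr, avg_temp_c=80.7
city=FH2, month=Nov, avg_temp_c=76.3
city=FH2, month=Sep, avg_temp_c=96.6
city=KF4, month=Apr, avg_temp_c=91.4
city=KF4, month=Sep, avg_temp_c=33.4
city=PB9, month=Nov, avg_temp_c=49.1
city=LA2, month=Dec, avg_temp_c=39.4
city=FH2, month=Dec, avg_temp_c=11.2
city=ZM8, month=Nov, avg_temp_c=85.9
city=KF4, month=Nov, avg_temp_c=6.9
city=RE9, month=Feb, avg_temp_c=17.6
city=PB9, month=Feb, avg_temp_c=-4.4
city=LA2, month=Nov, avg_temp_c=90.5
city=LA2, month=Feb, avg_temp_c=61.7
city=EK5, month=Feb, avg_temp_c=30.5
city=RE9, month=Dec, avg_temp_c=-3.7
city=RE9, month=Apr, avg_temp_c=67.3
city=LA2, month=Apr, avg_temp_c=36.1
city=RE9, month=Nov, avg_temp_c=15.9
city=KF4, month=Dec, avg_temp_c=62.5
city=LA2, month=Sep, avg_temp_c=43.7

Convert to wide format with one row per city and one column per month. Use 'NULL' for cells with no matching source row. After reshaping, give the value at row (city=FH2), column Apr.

NULL

No long-format row has city=FH2 and month=Apr, so the cell is NULL.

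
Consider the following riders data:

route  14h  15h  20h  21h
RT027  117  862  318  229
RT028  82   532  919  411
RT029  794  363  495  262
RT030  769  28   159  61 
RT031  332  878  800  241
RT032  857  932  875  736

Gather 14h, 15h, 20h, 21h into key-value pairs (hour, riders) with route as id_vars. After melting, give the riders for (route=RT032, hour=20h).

Unpivoting turns each (route, wide-column) pair into one long row.
The wide cell at row RT032, column 20h holds 875, so the long row (RT032, 20h) has riders=875.

875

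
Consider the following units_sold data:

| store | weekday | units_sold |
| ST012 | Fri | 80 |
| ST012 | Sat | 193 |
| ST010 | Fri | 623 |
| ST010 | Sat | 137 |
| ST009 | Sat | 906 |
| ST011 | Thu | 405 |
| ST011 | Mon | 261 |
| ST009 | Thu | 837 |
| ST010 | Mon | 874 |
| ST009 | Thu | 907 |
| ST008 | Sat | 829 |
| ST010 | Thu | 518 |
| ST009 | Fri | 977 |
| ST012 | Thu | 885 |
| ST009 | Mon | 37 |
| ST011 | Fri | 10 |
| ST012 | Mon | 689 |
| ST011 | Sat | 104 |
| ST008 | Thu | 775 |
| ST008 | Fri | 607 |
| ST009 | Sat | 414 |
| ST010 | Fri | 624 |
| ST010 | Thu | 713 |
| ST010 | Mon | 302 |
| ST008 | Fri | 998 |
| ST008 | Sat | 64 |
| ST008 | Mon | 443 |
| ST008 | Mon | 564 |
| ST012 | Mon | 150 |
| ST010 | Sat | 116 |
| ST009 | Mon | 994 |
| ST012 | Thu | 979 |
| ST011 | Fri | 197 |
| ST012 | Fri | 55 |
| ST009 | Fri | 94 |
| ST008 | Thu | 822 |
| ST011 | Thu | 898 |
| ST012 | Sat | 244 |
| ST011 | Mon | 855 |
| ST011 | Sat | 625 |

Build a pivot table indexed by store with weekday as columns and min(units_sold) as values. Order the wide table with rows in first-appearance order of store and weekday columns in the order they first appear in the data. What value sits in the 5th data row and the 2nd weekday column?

With rows in first-appearance order of store, row 5 is store=ST008. weekday columns in first-appearance order: Fri, Sat, Thu, Mon; column 2 is Sat.
Long rows with store=ST008, weekday=Sat: min(829, 64) = 64.

64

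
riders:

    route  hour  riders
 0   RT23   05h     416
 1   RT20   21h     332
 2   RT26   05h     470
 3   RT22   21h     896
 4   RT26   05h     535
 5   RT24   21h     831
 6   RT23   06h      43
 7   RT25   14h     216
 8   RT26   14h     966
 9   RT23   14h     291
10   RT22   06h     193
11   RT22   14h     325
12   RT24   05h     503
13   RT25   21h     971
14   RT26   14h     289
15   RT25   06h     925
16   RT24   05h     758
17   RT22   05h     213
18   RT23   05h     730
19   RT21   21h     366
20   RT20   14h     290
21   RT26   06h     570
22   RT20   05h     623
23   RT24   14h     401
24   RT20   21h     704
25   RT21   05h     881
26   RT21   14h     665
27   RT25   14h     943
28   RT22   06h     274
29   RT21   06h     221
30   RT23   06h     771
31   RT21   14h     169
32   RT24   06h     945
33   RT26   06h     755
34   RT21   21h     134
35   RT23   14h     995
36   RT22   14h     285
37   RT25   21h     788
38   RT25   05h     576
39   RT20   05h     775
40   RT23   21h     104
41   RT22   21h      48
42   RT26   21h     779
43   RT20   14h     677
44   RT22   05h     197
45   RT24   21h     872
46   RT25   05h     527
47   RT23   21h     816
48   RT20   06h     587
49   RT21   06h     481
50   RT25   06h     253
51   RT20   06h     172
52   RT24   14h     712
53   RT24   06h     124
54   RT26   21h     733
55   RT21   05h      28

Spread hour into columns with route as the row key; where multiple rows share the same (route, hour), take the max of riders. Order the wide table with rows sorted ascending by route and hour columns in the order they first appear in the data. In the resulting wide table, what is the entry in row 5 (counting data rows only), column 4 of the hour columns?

With rows sorted ascending by route, row 5 is route=RT24. hour columns in first-appearance order: 05h, 21h, 06h, 14h; column 4 is 14h.
Long rows with route=RT24, hour=14h: max(401, 712) = 712.

712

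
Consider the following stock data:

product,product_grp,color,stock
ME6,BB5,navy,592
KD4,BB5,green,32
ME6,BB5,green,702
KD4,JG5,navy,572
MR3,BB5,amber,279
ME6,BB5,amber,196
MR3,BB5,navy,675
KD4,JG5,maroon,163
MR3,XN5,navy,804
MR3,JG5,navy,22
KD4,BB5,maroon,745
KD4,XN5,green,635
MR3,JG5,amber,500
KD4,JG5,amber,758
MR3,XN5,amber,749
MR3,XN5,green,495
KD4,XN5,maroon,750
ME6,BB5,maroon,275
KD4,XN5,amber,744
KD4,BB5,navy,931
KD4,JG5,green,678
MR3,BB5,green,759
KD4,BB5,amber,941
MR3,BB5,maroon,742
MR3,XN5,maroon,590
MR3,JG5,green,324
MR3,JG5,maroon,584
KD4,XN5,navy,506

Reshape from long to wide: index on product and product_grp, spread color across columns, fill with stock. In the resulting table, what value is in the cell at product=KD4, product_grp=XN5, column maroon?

Wide layout: rows indexed by product and product_grp, columns are the 4 distinct color values (navy, green, amber, maroon).
Cell (product=KD4, product_grp=XN5, color=maroon) draws from the long row where product=KD4, product_grp=XN5 and color=maroon, which has stock=750.

750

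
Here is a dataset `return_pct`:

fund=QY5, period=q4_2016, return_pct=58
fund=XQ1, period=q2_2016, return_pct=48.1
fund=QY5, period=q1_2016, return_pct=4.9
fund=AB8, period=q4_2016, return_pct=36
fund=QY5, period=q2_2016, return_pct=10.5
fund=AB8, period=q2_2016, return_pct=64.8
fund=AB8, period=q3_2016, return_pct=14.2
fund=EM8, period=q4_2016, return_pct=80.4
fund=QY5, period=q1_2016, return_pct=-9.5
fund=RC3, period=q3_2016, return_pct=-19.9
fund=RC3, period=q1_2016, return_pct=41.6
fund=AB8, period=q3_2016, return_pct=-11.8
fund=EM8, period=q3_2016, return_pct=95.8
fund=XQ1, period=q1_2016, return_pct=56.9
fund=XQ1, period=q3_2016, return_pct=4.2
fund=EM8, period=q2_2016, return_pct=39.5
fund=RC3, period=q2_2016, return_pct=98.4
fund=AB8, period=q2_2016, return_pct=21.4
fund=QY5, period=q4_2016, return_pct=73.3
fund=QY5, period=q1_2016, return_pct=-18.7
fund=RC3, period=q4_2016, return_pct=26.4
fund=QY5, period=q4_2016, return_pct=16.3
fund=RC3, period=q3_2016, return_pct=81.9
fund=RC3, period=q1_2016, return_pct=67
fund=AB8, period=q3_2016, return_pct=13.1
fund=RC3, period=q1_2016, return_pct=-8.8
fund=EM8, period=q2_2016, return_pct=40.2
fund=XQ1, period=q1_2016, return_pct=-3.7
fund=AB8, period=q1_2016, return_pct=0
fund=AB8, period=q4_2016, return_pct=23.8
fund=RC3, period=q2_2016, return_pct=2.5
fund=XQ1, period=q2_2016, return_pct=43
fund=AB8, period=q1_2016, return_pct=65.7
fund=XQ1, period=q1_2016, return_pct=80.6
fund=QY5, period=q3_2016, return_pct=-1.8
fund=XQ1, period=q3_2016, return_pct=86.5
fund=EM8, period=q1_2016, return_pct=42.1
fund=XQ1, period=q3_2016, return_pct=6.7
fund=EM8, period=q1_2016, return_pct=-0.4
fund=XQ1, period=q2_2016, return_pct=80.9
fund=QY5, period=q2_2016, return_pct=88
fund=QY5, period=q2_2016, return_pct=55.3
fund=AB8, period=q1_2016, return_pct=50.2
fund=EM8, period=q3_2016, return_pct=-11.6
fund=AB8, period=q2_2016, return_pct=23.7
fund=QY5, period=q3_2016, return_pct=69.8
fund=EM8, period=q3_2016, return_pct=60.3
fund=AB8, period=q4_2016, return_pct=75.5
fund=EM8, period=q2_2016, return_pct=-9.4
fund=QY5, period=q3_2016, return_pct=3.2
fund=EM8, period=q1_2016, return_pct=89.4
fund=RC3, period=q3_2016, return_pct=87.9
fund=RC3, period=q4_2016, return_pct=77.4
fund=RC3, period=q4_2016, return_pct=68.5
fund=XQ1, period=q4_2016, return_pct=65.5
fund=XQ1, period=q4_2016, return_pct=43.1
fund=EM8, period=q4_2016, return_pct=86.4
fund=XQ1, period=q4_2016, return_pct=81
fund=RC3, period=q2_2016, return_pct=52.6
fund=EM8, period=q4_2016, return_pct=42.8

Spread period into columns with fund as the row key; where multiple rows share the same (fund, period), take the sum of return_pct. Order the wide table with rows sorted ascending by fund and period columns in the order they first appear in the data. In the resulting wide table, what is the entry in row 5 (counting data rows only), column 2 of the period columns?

172

With rows sorted ascending by fund, row 5 is fund=XQ1. period columns in first-appearance order: q4_2016, q2_2016, q1_2016, q3_2016; column 2 is q2_2016.
Long rows with fund=XQ1, period=q2_2016: 48.1 + 43 + 80.9 = 172.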